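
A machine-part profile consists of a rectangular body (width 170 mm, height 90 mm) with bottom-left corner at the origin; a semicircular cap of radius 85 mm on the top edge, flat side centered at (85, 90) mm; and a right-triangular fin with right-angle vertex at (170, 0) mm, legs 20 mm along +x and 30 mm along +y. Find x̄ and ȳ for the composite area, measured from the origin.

rectangular body: A = 170 × 90 = 15300.00, centroid at (85.00, 45.00).
semicircular top: A = ½π·85² = 11349.00, centroid at (85.00, 126.08).
triangular fin: A = ½·20·30 = 300.00, centroid at (176.67, 10.00).
ΣA = 26949.00 mm²
ΣAx̄ = (15300.00)(85.00) + (11349.00)(85.00) + (300.00)(176.67) = 2318165.29 mm³
ΣAȳ = (15300.00)(45.00) + (11349.00)(126.08) + (300.00)(10.00) = 2122326.98 mm³
x̄ = 2318165.29 / 26949.00 = 86.02 mm
ȳ = 2122326.98 / 26949.00 = 78.75 mm

x̄ = 86.02 mm, ȳ = 78.75 mm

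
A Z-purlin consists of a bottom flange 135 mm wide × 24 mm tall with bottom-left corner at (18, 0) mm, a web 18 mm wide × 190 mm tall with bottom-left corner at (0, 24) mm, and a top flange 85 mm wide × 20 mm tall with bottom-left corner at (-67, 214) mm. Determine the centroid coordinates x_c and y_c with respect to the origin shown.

x_c = 31.84 mm, y_c = 98.88 mm

Part | A | x̄ᵢ | ȳᵢ | A·x̄ᵢ | A·ȳᵢ
bottom flange | 3240.00 | 85.50 | 12.00 | 277020.00 | 38880.00
web | 3420.00 | 9.00 | 119.00 | 30780.00 | 406980.00
top flange | 1700.00 | -24.50 | 224.00 | -41650.00 | 380800.00
Σ | 8360.00 |  |  | 266150.00 | 826660.00
x_c = 266150.00 / 8360.00 = 31.84 mm
y_c = 826660.00 / 8360.00 = 98.88 mm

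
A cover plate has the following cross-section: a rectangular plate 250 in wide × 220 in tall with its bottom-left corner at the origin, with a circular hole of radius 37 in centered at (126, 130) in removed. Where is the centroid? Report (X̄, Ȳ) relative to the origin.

plate: A = 250 × 220 = 55000.00, centroid at (125.00, 110.00).
hole: A = −π·37² = -4300.84, centroid at (126.00, 130.00).
ΣA = 50699.16 in²
ΣAX̄ = (55000.00)(125.00) + (-4300.84)(126.00) = 6333094.12 in³
ΣAȲ = (55000.00)(110.00) + (-4300.84)(130.00) = 5490890.76 in³
X̄ = 6333094.12 / 50699.16 = 124.92 in
Ȳ = 5490890.76 / 50699.16 = 108.30 in

X̄ = 124.92 in, Ȳ = 108.30 in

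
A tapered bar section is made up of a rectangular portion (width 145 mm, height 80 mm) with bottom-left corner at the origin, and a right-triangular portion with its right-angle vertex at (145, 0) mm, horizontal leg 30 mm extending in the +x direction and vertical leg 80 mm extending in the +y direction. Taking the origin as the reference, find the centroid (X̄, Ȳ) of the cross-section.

Part | A | x̄ᵢ | ȳᵢ | A·x̄ᵢ | A·ȳᵢ
rectangular portion | 11600.00 | 72.50 | 40.00 | 841000.00 | 464000.00
triangular portion | 1200.00 | 155.00 | 26.67 | 186000.00 | 32000.00
Σ | 12800.00 |  |  | 1027000.00 | 496000.00
X̄ = 1027000.00 / 12800.00 = 80.23 mm
Ȳ = 496000.00 / 12800.00 = 38.75 mm

X̄ = 80.23 mm, Ȳ = 38.75 mm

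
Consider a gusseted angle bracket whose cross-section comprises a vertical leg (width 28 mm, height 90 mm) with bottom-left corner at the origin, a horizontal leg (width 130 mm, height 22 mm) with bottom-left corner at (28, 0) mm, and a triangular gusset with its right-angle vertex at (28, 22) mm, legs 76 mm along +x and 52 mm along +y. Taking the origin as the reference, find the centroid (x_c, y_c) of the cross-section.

x_c = 55.28 mm, y_c = 30.26 mm

Part | A | x̄ᵢ | ȳᵢ | A·x̄ᵢ | A·ȳᵢ
vertical leg | 2520.00 | 14.00 | 45.00 | 35280.00 | 113400.00
horizontal leg | 2860.00 | 93.00 | 11.00 | 265980.00 | 31460.00
gusset | 1976.00 | 53.33 | 39.33 | 105386.67 | 77722.67
Σ | 7356.00 |  |  | 406646.67 | 222582.67
x_c = 406646.67 / 7356.00 = 55.28 mm
y_c = 222582.67 / 7356.00 = 30.26 mm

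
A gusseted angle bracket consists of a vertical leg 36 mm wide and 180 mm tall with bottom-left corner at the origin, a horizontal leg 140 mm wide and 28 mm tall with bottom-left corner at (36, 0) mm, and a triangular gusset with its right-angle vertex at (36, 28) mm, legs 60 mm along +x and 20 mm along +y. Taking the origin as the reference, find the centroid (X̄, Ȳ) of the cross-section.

vertical leg: A = 36 × 180 = 6480.00, centroid at (18.00, 90.00).
horizontal leg: A = 140 × 28 = 3920.00, centroid at (106.00, 14.00).
gusset: A = ½·60·20 = 600.00, centroid at (56.00, 34.67).
ΣA = 11000.00 mm², ΣAX̄ = 565760.00 mm³, ΣAȲ = 658880.00 mm³.
X̄ = 565760.00/11000.00 = 51.43 mm; Ȳ = 658880.00/11000.00 = 59.90 mm.

X̄ = 51.43 mm, Ȳ = 59.90 mm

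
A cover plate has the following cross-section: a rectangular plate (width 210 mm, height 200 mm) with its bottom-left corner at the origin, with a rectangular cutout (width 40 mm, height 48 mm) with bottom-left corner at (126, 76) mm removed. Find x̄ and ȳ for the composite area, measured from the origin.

x̄ = 103.04 mm, ȳ = 100.00 mm

plate: A = 210 × 200 = 42000.00, centroid at (105.00, 100.00).
hole: A = −(40 × 48) = -1920.00, centroid at (146.00, 100.00).
ΣA = 40080.00 mm², ΣAx̄ = 4129680.00 mm³, ΣAȳ = 4008000.00 mm³.
x̄ = 4129680.00/40080.00 = 103.04 mm; ȳ = 4008000.00/40080.00 = 100.00 mm.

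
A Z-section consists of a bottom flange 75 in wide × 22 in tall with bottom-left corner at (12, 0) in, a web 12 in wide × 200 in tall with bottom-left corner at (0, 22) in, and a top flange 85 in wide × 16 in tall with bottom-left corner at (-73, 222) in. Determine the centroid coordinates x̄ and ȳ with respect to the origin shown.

Part | A | x̄ᵢ | ȳᵢ | A·x̄ᵢ | A·ȳᵢ
bottom flange | 1650.00 | 49.50 | 11.00 | 81675.00 | 18150.00
web | 2400.00 | 6.00 | 122.00 | 14400.00 | 292800.00
top flange | 1360.00 | -30.50 | 230.00 | -41480.00 | 312800.00
Σ | 5410.00 |  |  | 54595.00 | 623750.00
x̄ = 54595.00 / 5410.00 = 10.09 in
ȳ = 623750.00 / 5410.00 = 115.30 in

x̄ = 10.09 in, ȳ = 115.30 in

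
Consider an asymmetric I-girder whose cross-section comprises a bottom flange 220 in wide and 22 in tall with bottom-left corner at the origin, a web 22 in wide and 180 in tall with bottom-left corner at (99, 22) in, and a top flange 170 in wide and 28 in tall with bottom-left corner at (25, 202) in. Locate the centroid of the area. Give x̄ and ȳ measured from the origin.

bottom flange: A = 220 × 22 = 4840.00, centroid at (110.00, 11.00).
web: A = 22 × 180 = 3960.00, centroid at (110.00, 112.00).
top flange: A = 170 × 28 = 4760.00, centroid at (110.00, 216.00).
ΣA = 13560.00 in²
ΣAx̄ = (4840.00)(110.00) + (3960.00)(110.00) + (4760.00)(110.00) = 1491600.00 in³
ΣAȳ = (4840.00)(11.00) + (3960.00)(112.00) + (4760.00)(216.00) = 1524920.00 in³
x̄ = 1491600.00 / 13560.00 = 110.00 in
ȳ = 1524920.00 / 13560.00 = 112.46 in

x̄ = 110.00 in, ȳ = 112.46 in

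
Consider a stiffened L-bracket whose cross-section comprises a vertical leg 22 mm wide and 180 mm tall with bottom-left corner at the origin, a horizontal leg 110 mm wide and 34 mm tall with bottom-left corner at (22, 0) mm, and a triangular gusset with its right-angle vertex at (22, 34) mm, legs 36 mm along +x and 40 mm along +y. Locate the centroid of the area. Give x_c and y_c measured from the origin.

x_c = 42.28 mm, y_c = 53.93 mm

vertical leg: A = 22 × 180 = 3960.00, centroid at (11.00, 90.00).
horizontal leg: A = 110 × 34 = 3740.00, centroid at (77.00, 17.00).
gusset: A = ½·36·40 = 720.00, centroid at (34.00, 47.33).
ΣA = 8420.00 mm²
ΣAx_c = (3960.00)(11.00) + (3740.00)(77.00) + (720.00)(34.00) = 356020.00 mm³
ΣAy_c = (3960.00)(90.00) + (3740.00)(17.00) + (720.00)(47.33) = 454060.00 mm³
x_c = 356020.00 / 8420.00 = 42.28 mm
y_c = 454060.00 / 8420.00 = 53.93 mm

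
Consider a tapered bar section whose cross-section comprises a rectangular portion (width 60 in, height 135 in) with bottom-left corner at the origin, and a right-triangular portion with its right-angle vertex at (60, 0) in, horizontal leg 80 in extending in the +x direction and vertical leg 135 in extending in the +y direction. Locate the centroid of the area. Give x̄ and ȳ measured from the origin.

rectangular portion: A = 60 × 135 = 8100.00, centroid at (30.00, 67.50).
triangular portion: A = ½·80·135 = 5400.00, centroid at (86.67, 45.00).
ΣA = 13500.00 in²
ΣAx̄ = (8100.00)(30.00) + (5400.00)(86.67) = 711000.00 in³
ΣAȳ = (8100.00)(67.50) + (5400.00)(45.00) = 789750.00 in³
x̄ = 711000.00 / 13500.00 = 52.67 in
ȳ = 789750.00 / 13500.00 = 58.50 in

x̄ = 52.67 in, ȳ = 58.50 in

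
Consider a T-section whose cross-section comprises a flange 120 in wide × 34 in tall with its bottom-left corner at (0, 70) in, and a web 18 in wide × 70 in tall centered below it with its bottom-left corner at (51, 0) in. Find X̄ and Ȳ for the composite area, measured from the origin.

X̄ = 60.00 in, Ȳ = 74.73 in

web: A = 18 × 70 = 1260.00, centroid at (60.00, 35.00).
flange: A = 120 × 34 = 4080.00, centroid at (60.00, 87.00).
ΣA = 5340.00 in²
ΣAX̄ = (1260.00)(60.00) + (4080.00)(60.00) = 320400.00 in³
ΣAȲ = (1260.00)(35.00) + (4080.00)(87.00) = 399060.00 in³
X̄ = 320400.00 / 5340.00 = 60.00 in
Ȳ = 399060.00 / 5340.00 = 74.73 in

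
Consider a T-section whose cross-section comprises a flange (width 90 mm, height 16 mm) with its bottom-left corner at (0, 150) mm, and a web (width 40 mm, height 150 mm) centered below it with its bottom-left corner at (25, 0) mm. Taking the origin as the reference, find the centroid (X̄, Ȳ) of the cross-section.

X̄ = 45.00 mm, Ȳ = 91.06 mm

web: A = 40 × 150 = 6000.00, centroid at (45.00, 75.00).
flange: A = 90 × 16 = 1440.00, centroid at (45.00, 158.00).
ΣA = 7440.00 mm²
ΣAX̄ = (6000.00)(45.00) + (1440.00)(45.00) = 334800.00 mm³
ΣAȲ = (6000.00)(75.00) + (1440.00)(158.00) = 677520.00 mm³
X̄ = 334800.00 / 7440.00 = 45.00 mm
Ȳ = 677520.00 / 7440.00 = 91.06 mm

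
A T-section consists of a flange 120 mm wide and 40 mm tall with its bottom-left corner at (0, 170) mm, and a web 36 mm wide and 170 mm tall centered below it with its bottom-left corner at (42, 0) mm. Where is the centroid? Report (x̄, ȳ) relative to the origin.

x̄ = 60.00 mm, ȳ = 131.15 mm

web: A = 36 × 170 = 6120.00, centroid at (60.00, 85.00).
flange: A = 120 × 40 = 4800.00, centroid at (60.00, 190.00).
ΣA = 10920.00 mm², ΣAx̄ = 655200.00 mm³, ΣAȳ = 1432200.00 mm³.
x̄ = 655200.00/10920.00 = 60.00 mm; ȳ = 1432200.00/10920.00 = 131.15 mm.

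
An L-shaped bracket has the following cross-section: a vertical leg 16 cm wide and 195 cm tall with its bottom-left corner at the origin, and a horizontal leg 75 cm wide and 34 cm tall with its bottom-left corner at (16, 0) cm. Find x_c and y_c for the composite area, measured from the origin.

x_c = 28.46 cm, y_c = 61.30 cm

Part | A | x̄ᵢ | ȳᵢ | A·x̄ᵢ | A·ȳᵢ
vertical leg | 3120.00 | 8.00 | 97.50 | 24960.00 | 304200.00
horizontal leg | 2550.00 | 53.50 | 17.00 | 136425.00 | 43350.00
Σ | 5670.00 |  |  | 161385.00 | 347550.00
x_c = 161385.00 / 5670.00 = 28.46 cm
y_c = 347550.00 / 5670.00 = 61.30 cm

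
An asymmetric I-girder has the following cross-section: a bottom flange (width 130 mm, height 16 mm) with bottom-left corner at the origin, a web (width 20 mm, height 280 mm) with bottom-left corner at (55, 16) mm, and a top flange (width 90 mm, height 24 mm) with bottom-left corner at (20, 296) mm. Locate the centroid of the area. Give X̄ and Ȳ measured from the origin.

bottom flange: A = 130 × 16 = 2080.00, centroid at (65.00, 8.00).
web: A = 20 × 280 = 5600.00, centroid at (65.00, 156.00).
top flange: A = 90 × 24 = 2160.00, centroid at (65.00, 308.00).
ΣA = 9840.00 mm²
ΣAX̄ = (2080.00)(65.00) + (5600.00)(65.00) + (2160.00)(65.00) = 639600.00 mm³
ΣAȲ = (2080.00)(8.00) + (5600.00)(156.00) + (2160.00)(308.00) = 1555520.00 mm³
X̄ = 639600.00 / 9840.00 = 65.00 mm
Ȳ = 1555520.00 / 9840.00 = 158.08 mm

X̄ = 65.00 mm, Ȳ = 158.08 mm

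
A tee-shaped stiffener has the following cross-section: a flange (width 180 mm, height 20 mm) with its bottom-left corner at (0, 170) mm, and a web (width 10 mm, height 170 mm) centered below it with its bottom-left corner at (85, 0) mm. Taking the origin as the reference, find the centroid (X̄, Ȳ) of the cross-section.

web: A = 10 × 170 = 1700.00, centroid at (90.00, 85.00).
flange: A = 180 × 20 = 3600.00, centroid at (90.00, 180.00).
ΣA = 5300.00 mm²
ΣAX̄ = (1700.00)(90.00) + (3600.00)(90.00) = 477000.00 mm³
ΣAȲ = (1700.00)(85.00) + (3600.00)(180.00) = 792500.00 mm³
X̄ = 477000.00 / 5300.00 = 90.00 mm
Ȳ = 792500.00 / 5300.00 = 149.53 mm

X̄ = 90.00 mm, Ȳ = 149.53 mm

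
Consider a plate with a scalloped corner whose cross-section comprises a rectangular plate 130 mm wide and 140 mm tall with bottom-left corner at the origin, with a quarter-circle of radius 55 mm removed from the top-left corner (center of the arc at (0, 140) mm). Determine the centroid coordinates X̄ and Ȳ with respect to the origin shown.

X̄ = 71.25 mm, Ȳ = 62.99 mm

plate: A = 130 × 140 = 18200.00, centroid at (65.00, 70.00).
removed quarter-circle: A = −¼π·55² = -2375.83, centroid at (23.34, 116.66).
ΣA = 15824.17 mm², ΣAX̄ = 1127541.67 mm³, ΣAȲ = 996842.21 mm³.
X̄ = 1127541.67/15824.17 = 71.25 mm; Ȳ = 996842.21/15824.17 = 62.99 mm.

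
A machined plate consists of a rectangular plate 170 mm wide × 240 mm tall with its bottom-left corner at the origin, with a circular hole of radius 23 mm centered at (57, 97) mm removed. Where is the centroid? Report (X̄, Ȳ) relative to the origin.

X̄ = 86.19 mm, Ȳ = 120.98 mm

Part | A | x̄ᵢ | ȳᵢ | A·x̄ᵢ | A·ȳᵢ
plate | 40800.00 | 85.00 | 120.00 | 3468000.00 | 4896000.00
hole | -1661.90 | 57.00 | 97.00 | -94728.44 | -161204.54
Σ | 39138.10 |  |  | 3373271.56 | 4734795.46
X̄ = 3373271.56 / 39138.10 = 86.19 mm
Ȳ = 4734795.46 / 39138.10 = 120.98 mm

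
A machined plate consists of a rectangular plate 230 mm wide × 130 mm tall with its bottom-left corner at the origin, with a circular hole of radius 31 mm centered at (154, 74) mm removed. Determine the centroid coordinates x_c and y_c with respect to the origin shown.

x_c = 110.62 mm, y_c = 63.99 mm

Part | A | x̄ᵢ | ȳᵢ | A·x̄ᵢ | A·ȳᵢ
plate | 29900.00 | 115.00 | 65.00 | 3438500.00 | 1943500.00
hole | -3019.07 | 154.00 | 74.00 | -464936.86 | -223411.22
Σ | 26880.93 |  |  | 2973563.14 | 1720088.78
x_c = 2973563.14 / 26880.93 = 110.62 mm
y_c = 1720088.78 / 26880.93 = 63.99 mm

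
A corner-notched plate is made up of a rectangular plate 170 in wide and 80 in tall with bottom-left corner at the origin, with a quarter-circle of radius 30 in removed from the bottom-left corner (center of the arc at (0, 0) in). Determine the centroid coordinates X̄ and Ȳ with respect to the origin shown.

X̄ = 88.96 in, Ȳ = 41.49 in

plate: A = 170 × 80 = 13600.00, centroid at (85.00, 40.00).
removed quarter-circle: A = −¼π·30² = -706.86, centroid at (12.73, 12.73).
ΣA = 12893.14 in²
ΣAX̄ = (13600.00)(85.00) + (-706.86)(12.73) = 1147000.00 in³
ΣAȲ = (13600.00)(40.00) + (-706.86)(12.73) = 535000.00 in³
X̄ = 1147000.00 / 12893.14 = 88.96 in
Ȳ = 535000.00 / 12893.14 = 41.49 in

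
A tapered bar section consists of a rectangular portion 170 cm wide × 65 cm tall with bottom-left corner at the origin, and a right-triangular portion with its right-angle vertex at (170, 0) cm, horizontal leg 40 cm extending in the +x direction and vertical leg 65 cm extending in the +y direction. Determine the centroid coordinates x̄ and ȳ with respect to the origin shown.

rectangular portion: A = 170 × 65 = 11050.00, centroid at (85.00, 32.50).
triangular portion: A = ½·40·65 = 1300.00, centroid at (183.33, 21.67).
ΣA = 12350.00 cm²
ΣAx̄ = (11050.00)(85.00) + (1300.00)(183.33) = 1177583.33 cm³
ΣAȳ = (11050.00)(32.50) + (1300.00)(21.67) = 387291.67 cm³
x̄ = 1177583.33 / 12350.00 = 95.35 cm
ȳ = 387291.67 / 12350.00 = 31.36 cm

x̄ = 95.35 cm, ȳ = 31.36 cm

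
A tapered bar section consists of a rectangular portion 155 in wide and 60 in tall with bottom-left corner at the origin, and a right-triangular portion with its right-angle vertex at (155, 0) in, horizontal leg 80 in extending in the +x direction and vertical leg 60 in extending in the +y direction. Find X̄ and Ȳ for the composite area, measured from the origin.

X̄ = 98.87 in, Ȳ = 27.95 in

rectangular portion: A = 155 × 60 = 9300.00, centroid at (77.50, 30.00).
triangular portion: A = ½·80·60 = 2400.00, centroid at (181.67, 20.00).
ΣA = 11700.00 in²
ΣAX̄ = (9300.00)(77.50) + (2400.00)(181.67) = 1156750.00 in³
ΣAȲ = (9300.00)(30.00) + (2400.00)(20.00) = 327000.00 in³
X̄ = 1156750.00 / 11700.00 = 98.87 in
Ȳ = 327000.00 / 11700.00 = 27.95 in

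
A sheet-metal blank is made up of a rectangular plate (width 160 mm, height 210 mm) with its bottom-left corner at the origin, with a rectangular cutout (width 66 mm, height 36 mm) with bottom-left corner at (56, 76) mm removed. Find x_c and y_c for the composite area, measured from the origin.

plate: A = 160 × 210 = 33600.00, centroid at (80.00, 105.00).
hole: A = −(66 × 36) = -2376.00, centroid at (89.00, 94.00).
ΣA = 31224.00 mm², ΣAx_c = 2476536.00 mm³, ΣAy_c = 3304656.00 mm³.
x_c = 2476536.00/31224.00 = 79.32 mm; y_c = 3304656.00/31224.00 = 105.84 mm.

x_c = 79.32 mm, y_c = 105.84 mm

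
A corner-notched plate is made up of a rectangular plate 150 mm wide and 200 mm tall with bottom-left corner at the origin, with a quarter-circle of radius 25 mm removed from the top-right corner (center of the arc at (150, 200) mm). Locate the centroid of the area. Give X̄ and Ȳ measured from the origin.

X̄ = 73.93 mm, Ȳ = 98.51 mm

Part | A | x̄ᵢ | ȳᵢ | A·x̄ᵢ | A·ȳᵢ
plate | 30000.00 | 75.00 | 100.00 | 2250000.00 | 3000000.00
removed quarter-circle | -490.87 | 139.39 | 189.39 | -68422.74 | -92966.44
Σ | 29509.13 |  |  | 2181577.26 | 2907033.56
X̄ = 2181577.26 / 29509.13 = 73.93 mm
Ȳ = 2907033.56 / 29509.13 = 98.51 mm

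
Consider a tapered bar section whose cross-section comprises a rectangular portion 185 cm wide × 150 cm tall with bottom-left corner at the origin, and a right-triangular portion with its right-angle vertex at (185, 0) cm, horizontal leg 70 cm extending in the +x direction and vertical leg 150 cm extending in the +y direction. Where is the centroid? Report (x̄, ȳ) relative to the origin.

Part | A | x̄ᵢ | ȳᵢ | A·x̄ᵢ | A·ȳᵢ
rectangular portion | 27750.00 | 92.50 | 75.00 | 2566875.00 | 2081250.00
triangular portion | 5250.00 | 208.33 | 50.00 | 1093750.00 | 262500.00
Σ | 33000.00 |  |  | 3660625.00 | 2343750.00
x̄ = 3660625.00 / 33000.00 = 110.93 cm
ȳ = 2343750.00 / 33000.00 = 71.02 cm

x̄ = 110.93 cm, ȳ = 71.02 cm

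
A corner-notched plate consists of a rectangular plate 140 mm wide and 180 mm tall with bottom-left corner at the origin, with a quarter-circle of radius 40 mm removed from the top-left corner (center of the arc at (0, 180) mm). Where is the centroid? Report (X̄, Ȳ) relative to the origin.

plate: A = 140 × 180 = 25200.00, centroid at (70.00, 90.00).
removed quarter-circle: A = −¼π·40² = -1256.64, centroid at (16.98, 163.02).
ΣA = 23943.36 mm², ΣAX̄ = 1742666.67 mm³, ΣAȲ = 2063138.66 mm³.
X̄ = 1742666.67/23943.36 = 72.78 mm; Ȳ = 2063138.66/23943.36 = 86.17 mm.

X̄ = 72.78 mm, Ȳ = 86.17 mm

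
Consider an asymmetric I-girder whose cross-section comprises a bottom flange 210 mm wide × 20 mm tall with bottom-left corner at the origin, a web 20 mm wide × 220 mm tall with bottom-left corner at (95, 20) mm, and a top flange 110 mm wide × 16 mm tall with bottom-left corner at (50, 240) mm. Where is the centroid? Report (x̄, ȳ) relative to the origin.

Part | A | x̄ᵢ | ȳᵢ | A·x̄ᵢ | A·ȳᵢ
bottom flange | 4200.00 | 105.00 | 10.00 | 441000.00 | 42000.00
web | 4400.00 | 105.00 | 130.00 | 462000.00 | 572000.00
top flange | 1760.00 | 105.00 | 248.00 | 184800.00 | 436480.00
Σ | 10360.00 |  |  | 1087800.00 | 1050480.00
x̄ = 1087800.00 / 10360.00 = 105.00 mm
ȳ = 1050480.00 / 10360.00 = 101.40 mm

x̄ = 105.00 mm, ȳ = 101.40 mm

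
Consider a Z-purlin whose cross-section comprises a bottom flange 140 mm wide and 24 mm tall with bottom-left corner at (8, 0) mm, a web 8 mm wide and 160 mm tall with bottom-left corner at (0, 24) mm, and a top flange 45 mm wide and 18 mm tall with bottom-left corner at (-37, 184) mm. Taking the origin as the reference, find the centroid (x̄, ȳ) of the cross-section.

x̄ = 46.87 mm, ȳ = 60.51 mm

bottom flange: A = 140 × 24 = 3360.00, centroid at (78.00, 12.00).
web: A = 8 × 160 = 1280.00, centroid at (4.00, 104.00).
top flange: A = 45 × 18 = 810.00, centroid at (-14.50, 193.00).
ΣA = 5450.00 mm²
ΣAx̄ = (3360.00)(78.00) + (1280.00)(4.00) + (810.00)(-14.50) = 255455.00 mm³
ΣAȳ = (3360.00)(12.00) + (1280.00)(104.00) + (810.00)(193.00) = 329770.00 mm³
x̄ = 255455.00 / 5450.00 = 46.87 mm
ȳ = 329770.00 / 5450.00 = 60.51 mm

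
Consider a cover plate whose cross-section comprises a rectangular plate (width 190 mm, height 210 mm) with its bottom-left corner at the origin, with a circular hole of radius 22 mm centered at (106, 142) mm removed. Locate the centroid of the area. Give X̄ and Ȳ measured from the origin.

plate: A = 190 × 210 = 39900.00, centroid at (95.00, 105.00).
hole: A = −π·22² = -1520.53, centroid at (106.00, 142.00).
ΣA = 38379.47 mm², ΣAX̄ = 3629323.73 mm³, ΣAȲ = 3973584.62 mm³.
X̄ = 3629323.73/38379.47 = 94.56 mm; Ȳ = 3973584.62/38379.47 = 103.53 mm.

X̄ = 94.56 mm, Ȳ = 103.53 mm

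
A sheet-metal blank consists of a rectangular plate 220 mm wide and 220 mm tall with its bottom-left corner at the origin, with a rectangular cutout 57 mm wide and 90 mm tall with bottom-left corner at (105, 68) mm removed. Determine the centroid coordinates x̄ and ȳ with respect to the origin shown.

x̄ = 107.21 mm, ȳ = 109.64 mm

plate: A = 220 × 220 = 48400.00, centroid at (110.00, 110.00).
hole: A = −(57 × 90) = -5130.00, centroid at (133.50, 113.00).
ΣA = 43270.00 mm²
ΣAx̄ = (48400.00)(110.00) + (-5130.00)(133.50) = 4639145.00 mm³
ΣAȳ = (48400.00)(110.00) + (-5130.00)(113.00) = 4744310.00 mm³
x̄ = 4639145.00 / 43270.00 = 107.21 mm
ȳ = 4744310.00 / 43270.00 = 109.64 mm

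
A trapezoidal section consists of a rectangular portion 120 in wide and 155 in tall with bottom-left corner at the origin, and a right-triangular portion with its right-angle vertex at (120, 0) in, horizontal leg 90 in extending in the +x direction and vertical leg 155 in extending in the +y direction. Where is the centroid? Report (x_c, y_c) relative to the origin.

rectangular portion: A = 120 × 155 = 18600.00, centroid at (60.00, 77.50).
triangular portion: A = ½·90·155 = 6975.00, centroid at (150.00, 51.67).
ΣA = 25575.00 in²
ΣAx_c = (18600.00)(60.00) + (6975.00)(150.00) = 2162250.00 in³
ΣAy_c = (18600.00)(77.50) + (6975.00)(51.67) = 1801875.00 in³
x_c = 2162250.00 / 25575.00 = 84.55 in
y_c = 1801875.00 / 25575.00 = 70.45 in

x_c = 84.55 in, y_c = 70.45 in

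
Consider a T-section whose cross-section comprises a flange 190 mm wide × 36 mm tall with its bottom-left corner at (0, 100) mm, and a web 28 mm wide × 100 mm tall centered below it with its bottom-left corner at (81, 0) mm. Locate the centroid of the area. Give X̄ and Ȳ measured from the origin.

X̄ = 95.00 mm, Ȳ = 98.25 mm

Part | A | x̄ᵢ | ȳᵢ | A·x̄ᵢ | A·ȳᵢ
web | 2800.00 | 95.00 | 50.00 | 266000.00 | 140000.00
flange | 6840.00 | 95.00 | 118.00 | 649800.00 | 807120.00
Σ | 9640.00 |  |  | 915800.00 | 947120.00
X̄ = 915800.00 / 9640.00 = 95.00 mm
Ȳ = 947120.00 / 9640.00 = 98.25 mm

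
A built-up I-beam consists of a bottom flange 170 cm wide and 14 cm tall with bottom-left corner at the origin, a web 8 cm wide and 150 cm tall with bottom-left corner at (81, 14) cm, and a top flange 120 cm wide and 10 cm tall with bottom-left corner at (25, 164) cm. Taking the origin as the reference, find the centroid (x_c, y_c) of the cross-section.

Part | A | x̄ᵢ | ȳᵢ | A·x̄ᵢ | A·ȳᵢ
bottom flange | 2380.00 | 85.00 | 7.00 | 202300.00 | 16660.00
web | 1200.00 | 85.00 | 89.00 | 102000.00 | 106800.00
top flange | 1200.00 | 85.00 | 169.00 | 102000.00 | 202800.00
Σ | 4780.00 |  |  | 406300.00 | 326260.00
x_c = 406300.00 / 4780.00 = 85.00 cm
y_c = 326260.00 / 4780.00 = 68.26 cm

x_c = 85.00 cm, y_c = 68.26 cm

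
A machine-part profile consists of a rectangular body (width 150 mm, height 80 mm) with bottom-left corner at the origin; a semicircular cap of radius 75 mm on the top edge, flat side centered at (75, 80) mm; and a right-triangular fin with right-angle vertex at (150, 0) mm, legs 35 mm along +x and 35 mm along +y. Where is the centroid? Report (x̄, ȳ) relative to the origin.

rectangular body: A = 150 × 80 = 12000.00, centroid at (75.00, 40.00).
semicircular top: A = ½π·75² = 8835.73, centroid at (75.00, 111.83).
triangular fin: A = ½·35·35 = 612.50, centroid at (161.67, 11.67).
ΣA = 21448.23 mm²
ΣAx̄ = (12000.00)(75.00) + (8835.73)(75.00) + (612.50)(161.67) = 1661700.53 mm³
ΣAȳ = (12000.00)(40.00) + (8835.73)(111.83) + (612.50)(11.67) = 1475254.18 mm³
x̄ = 1661700.53 / 21448.23 = 77.47 mm
ȳ = 1475254.18 / 21448.23 = 68.78 mm

x̄ = 77.47 mm, ȳ = 68.78 mm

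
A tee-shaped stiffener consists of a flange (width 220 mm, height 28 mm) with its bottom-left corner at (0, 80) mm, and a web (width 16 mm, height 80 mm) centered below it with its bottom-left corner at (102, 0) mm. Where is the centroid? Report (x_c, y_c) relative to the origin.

Part | A | x̄ᵢ | ȳᵢ | A·x̄ᵢ | A·ȳᵢ
web | 1280.00 | 110.00 | 40.00 | 140800.00 | 51200.00
flange | 6160.00 | 110.00 | 94.00 | 677600.00 | 579040.00
Σ | 7440.00 |  |  | 818400.00 | 630240.00
x_c = 818400.00 / 7440.00 = 110.00 mm
y_c = 630240.00 / 7440.00 = 84.71 mm

x_c = 110.00 mm, y_c = 84.71 mm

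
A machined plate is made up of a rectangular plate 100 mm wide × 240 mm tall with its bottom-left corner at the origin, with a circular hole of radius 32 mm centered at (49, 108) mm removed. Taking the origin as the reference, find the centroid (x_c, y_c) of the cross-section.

Part | A | x̄ᵢ | ȳᵢ | A·x̄ᵢ | A·ȳᵢ
plate | 24000.00 | 50.00 | 120.00 | 1200000.00 | 2880000.00
hole | -3216.99 | 49.00 | 108.00 | -157632.55 | -347435.01
Σ | 20783.01 |  |  | 1042367.45 | 2532564.99
x_c = 1042367.45 / 20783.01 = 50.15 mm
y_c = 2532564.99 / 20783.01 = 121.86 mm

x_c = 50.15 mm, y_c = 121.86 mm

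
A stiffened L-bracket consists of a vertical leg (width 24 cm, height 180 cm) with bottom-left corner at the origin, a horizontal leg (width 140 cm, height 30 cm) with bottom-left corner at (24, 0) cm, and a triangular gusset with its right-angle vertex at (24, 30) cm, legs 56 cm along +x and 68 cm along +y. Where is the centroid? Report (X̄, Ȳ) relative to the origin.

Part | A | x̄ᵢ | ȳᵢ | A·x̄ᵢ | A·ȳᵢ
vertical leg | 4320.00 | 12.00 | 90.00 | 51840.00 | 388800.00
horizontal leg | 4200.00 | 94.00 | 15.00 | 394800.00 | 63000.00
gusset | 1904.00 | 42.67 | 52.67 | 81237.33 | 100277.33
Σ | 10424.00 |  |  | 527877.33 | 552077.33
X̄ = 527877.33 / 10424.00 = 50.64 cm
Ȳ = 552077.33 / 10424.00 = 52.96 cm

X̄ = 50.64 cm, Ȳ = 52.96 cm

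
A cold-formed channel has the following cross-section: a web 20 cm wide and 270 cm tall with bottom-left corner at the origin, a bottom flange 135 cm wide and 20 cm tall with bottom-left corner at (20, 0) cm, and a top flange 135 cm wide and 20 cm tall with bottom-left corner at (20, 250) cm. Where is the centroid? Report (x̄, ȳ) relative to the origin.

x̄ = 48.75 cm, ȳ = 135.00 cm

web: A = 20 × 270 = 5400.00, centroid at (10.00, 135.00).
bottom flange: A = 135 × 20 = 2700.00, centroid at (87.50, 10.00).
top flange: A = 135 × 20 = 2700.00, centroid at (87.50, 260.00).
ΣA = 10800.00 cm², ΣAx̄ = 526500.00 cm³, ΣAȳ = 1458000.00 cm³.
x̄ = 526500.00/10800.00 = 48.75 cm; ȳ = 1458000.00/10800.00 = 135.00 cm.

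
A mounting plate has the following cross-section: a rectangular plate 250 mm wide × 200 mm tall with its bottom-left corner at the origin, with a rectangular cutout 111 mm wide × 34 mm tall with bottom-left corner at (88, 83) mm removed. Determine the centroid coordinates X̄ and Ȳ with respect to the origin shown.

plate: A = 250 × 200 = 50000.00, centroid at (125.00, 100.00).
hole: A = −(111 × 34) = -3774.00, centroid at (143.50, 100.00).
ΣA = 46226.00 mm²
ΣAX̄ = (50000.00)(125.00) + (-3774.00)(143.50) = 5708431.00 mm³
ΣAȲ = (50000.00)(100.00) + (-3774.00)(100.00) = 4622600.00 mm³
X̄ = 5708431.00 / 46226.00 = 123.49 mm
Ȳ = 4622600.00 / 46226.00 = 100.00 mm

X̄ = 123.49 mm, Ȳ = 100.00 mm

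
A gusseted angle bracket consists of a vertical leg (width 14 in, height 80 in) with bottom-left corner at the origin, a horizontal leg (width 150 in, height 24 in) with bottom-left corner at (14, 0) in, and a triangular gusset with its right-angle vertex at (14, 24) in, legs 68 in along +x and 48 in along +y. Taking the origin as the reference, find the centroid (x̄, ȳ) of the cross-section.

x̄ = 61.10 in, ȳ = 24.13 in

vertical leg: A = 14 × 80 = 1120.00, centroid at (7.00, 40.00).
horizontal leg: A = 150 × 24 = 3600.00, centroid at (89.00, 12.00).
gusset: A = ½·68·48 = 1632.00, centroid at (36.67, 40.00).
ΣA = 6352.00 in², ΣAx̄ = 388080.00 in³, ΣAȳ = 153280.00 in³.
x̄ = 388080.00/6352.00 = 61.10 in; ȳ = 153280.00/6352.00 = 24.13 in.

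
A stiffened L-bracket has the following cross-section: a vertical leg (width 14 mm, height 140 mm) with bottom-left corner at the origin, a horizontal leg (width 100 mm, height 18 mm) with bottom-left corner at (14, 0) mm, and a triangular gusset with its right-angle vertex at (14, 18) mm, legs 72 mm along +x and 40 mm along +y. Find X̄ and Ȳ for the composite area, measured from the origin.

vertical leg: A = 14 × 140 = 1960.00, centroid at (7.00, 70.00).
horizontal leg: A = 100 × 18 = 1800.00, centroid at (64.00, 9.00).
gusset: A = ½·72·40 = 1440.00, centroid at (38.00, 31.33).
ΣA = 5200.00 mm², ΣAX̄ = 183640.00 mm³, ΣAȲ = 198520.00 mm³.
X̄ = 183640.00/5200.00 = 35.32 mm; Ȳ = 198520.00/5200.00 = 38.18 mm.

X̄ = 35.32 mm, Ȳ = 38.18 mm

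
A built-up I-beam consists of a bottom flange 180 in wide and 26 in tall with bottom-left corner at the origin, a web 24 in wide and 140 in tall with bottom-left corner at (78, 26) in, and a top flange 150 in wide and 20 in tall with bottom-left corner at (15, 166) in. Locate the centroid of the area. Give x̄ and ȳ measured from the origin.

x̄ = 90.00 in, ȳ = 82.55 in

Part | A | x̄ᵢ | ȳᵢ | A·x̄ᵢ | A·ȳᵢ
bottom flange | 4680.00 | 90.00 | 13.00 | 421200.00 | 60840.00
web | 3360.00 | 90.00 | 96.00 | 302400.00 | 322560.00
top flange | 3000.00 | 90.00 | 176.00 | 270000.00 | 528000.00
Σ | 11040.00 |  |  | 993600.00 | 911400.00
x̄ = 993600.00 / 11040.00 = 90.00 in
ȳ = 911400.00 / 11040.00 = 82.55 in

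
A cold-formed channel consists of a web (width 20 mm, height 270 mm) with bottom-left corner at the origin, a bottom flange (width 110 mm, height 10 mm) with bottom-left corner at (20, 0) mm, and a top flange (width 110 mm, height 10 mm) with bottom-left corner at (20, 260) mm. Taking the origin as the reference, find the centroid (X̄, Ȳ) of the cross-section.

Part | A | x̄ᵢ | ȳᵢ | A·x̄ᵢ | A·ȳᵢ
web | 5400.00 | 10.00 | 135.00 | 54000.00 | 729000.00
bottom flange | 1100.00 | 75.00 | 5.00 | 82500.00 | 5500.00
top flange | 1100.00 | 75.00 | 265.00 | 82500.00 | 291500.00
Σ | 7600.00 |  |  | 219000.00 | 1026000.00
X̄ = 219000.00 / 7600.00 = 28.82 mm
Ȳ = 1026000.00 / 7600.00 = 135.00 mm

X̄ = 28.82 mm, Ȳ = 135.00 mm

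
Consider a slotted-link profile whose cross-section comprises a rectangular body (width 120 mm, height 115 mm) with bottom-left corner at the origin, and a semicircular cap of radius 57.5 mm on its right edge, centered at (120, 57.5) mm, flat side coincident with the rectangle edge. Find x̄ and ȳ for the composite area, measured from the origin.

x̄ = 83.08 mm, ȳ = 57.50 mm

rectangular body: A = 120 × 115 = 13800.00, centroid at (60.00, 57.50).
semicircular end: A = ½π·57.5² = 5193.45, centroid at (144.40, 57.50).
ΣA = 18993.45 mm²
ΣAx̄ = (13800.00)(60.00) + (5193.45)(144.40) = 1577953.03 mm³
ΣAȳ = (13800.00)(57.50) + (5193.45)(57.50) = 1092123.11 mm³
x̄ = 1577953.03 / 18993.45 = 83.08 mm
ȳ = 1092123.11 / 18993.45 = 57.50 mm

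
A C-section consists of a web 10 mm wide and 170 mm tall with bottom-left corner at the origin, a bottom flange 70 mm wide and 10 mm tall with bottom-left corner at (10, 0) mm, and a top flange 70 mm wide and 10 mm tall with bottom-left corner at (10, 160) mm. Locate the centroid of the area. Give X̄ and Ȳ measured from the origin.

X̄ = 23.06 mm, Ȳ = 85.00 mm

web: A = 10 × 170 = 1700.00, centroid at (5.00, 85.00).
bottom flange: A = 70 × 10 = 700.00, centroid at (45.00, 5.00).
top flange: A = 70 × 10 = 700.00, centroid at (45.00, 165.00).
ΣA = 3100.00 mm²
ΣAX̄ = (1700.00)(5.00) + (700.00)(45.00) + (700.00)(45.00) = 71500.00 mm³
ΣAȲ = (1700.00)(85.00) + (700.00)(5.00) + (700.00)(165.00) = 263500.00 mm³
X̄ = 71500.00 / 3100.00 = 23.06 mm
Ȳ = 263500.00 / 3100.00 = 85.00 mm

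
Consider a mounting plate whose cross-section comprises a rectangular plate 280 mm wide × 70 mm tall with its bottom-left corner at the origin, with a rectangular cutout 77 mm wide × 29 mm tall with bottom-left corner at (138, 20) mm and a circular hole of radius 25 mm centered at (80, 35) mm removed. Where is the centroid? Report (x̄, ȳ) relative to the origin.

plate: A = 280 × 70 = 19600.00, centroid at (140.00, 35.00).
hole 1: A = −(77 × 29) = -2233.00, centroid at (176.50, 34.50).
hole 2: A = −π·25² = -1963.50, centroid at (80.00, 35.00).
ΣA = 15403.50 mm²
ΣAx̄ = (19600.00)(140.00) + (-2233.00)(176.50) + (-1963.50)(80.00) = 2192795.87 mm³
ΣAȳ = (19600.00)(35.00) + (-2233.00)(34.50) + (-1963.50)(35.00) = 540239.16 mm³
x̄ = 2192795.87 / 15403.50 = 142.36 mm
ȳ = 540239.16 / 15403.50 = 35.07 mm

x̄ = 142.36 mm, ȳ = 35.07 mm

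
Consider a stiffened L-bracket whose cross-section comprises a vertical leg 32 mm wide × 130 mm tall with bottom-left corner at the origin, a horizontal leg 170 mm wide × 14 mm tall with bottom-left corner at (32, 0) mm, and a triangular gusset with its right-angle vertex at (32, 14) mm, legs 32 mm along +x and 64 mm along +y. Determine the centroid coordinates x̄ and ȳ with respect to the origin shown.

x̄ = 51.39 mm, ȳ = 42.73 mm

vertical leg: A = 32 × 130 = 4160.00, centroid at (16.00, 65.00).
horizontal leg: A = 170 × 14 = 2380.00, centroid at (117.00, 7.00).
gusset: A = ½·32·64 = 1024.00, centroid at (42.67, 35.33).
ΣA = 7564.00 mm², ΣAx̄ = 388710.67 mm³, ΣAȳ = 323241.33 mm³.
x̄ = 388710.67/7564.00 = 51.39 mm; ȳ = 323241.33/7564.00 = 42.73 mm.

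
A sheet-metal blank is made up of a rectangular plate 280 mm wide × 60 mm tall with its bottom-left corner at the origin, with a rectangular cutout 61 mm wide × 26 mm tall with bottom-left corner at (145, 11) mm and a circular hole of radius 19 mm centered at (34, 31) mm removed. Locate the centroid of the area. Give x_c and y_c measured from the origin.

x_c = 144.54 mm, y_c = 30.60 mm

plate: A = 280 × 60 = 16800.00, centroid at (140.00, 30.00).
hole 1: A = −(61 × 26) = -1586.00, centroid at (175.50, 24.00).
hole 2: A = −π·19² = -1134.11, centroid at (34.00, 31.00).
ΣA = 14079.89 mm², ΣAx_c = 2035097.09 mm³, ΣAy_c = 430778.44 mm³.
x_c = 2035097.09/14079.89 = 144.54 mm; y_c = 430778.44/14079.89 = 30.60 mm.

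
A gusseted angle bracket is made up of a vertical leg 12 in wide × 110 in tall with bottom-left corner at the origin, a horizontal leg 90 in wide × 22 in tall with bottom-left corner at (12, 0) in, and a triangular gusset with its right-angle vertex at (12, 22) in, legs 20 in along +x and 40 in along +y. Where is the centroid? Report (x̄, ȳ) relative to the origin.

Part | A | x̄ᵢ | ȳᵢ | A·x̄ᵢ | A·ȳᵢ
vertical leg | 1320.00 | 6.00 | 55.00 | 7920.00 | 72600.00
horizontal leg | 1980.00 | 57.00 | 11.00 | 112860.00 | 21780.00
gusset | 400.00 | 18.67 | 35.33 | 7466.67 | 14133.33
Σ | 3700.00 |  |  | 128246.67 | 108513.33
x̄ = 128246.67 / 3700.00 = 34.66 in
ȳ = 108513.33 / 3700.00 = 29.33 in

x̄ = 34.66 in, ȳ = 29.33 in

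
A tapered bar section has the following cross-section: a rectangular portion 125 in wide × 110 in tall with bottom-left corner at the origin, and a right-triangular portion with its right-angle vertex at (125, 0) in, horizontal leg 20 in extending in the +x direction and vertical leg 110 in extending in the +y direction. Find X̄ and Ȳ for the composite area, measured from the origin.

rectangular portion: A = 125 × 110 = 13750.00, centroid at (62.50, 55.00).
triangular portion: A = ½·20·110 = 1100.00, centroid at (131.67, 36.67).
ΣA = 14850.00 in², ΣAX̄ = 1004208.33 in³, ΣAȲ = 796583.33 in³.
X̄ = 1004208.33/14850.00 = 67.62 in; Ȳ = 796583.33/14850.00 = 53.64 in.

X̄ = 67.62 in, Ȳ = 53.64 in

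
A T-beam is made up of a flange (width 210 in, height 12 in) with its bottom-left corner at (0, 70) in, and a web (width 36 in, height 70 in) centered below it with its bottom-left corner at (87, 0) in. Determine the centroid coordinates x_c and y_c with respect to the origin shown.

web: A = 36 × 70 = 2520.00, centroid at (105.00, 35.00).
flange: A = 210 × 12 = 2520.00, centroid at (105.00, 76.00).
ΣA = 5040.00 in²
ΣAx_c = (2520.00)(105.00) + (2520.00)(105.00) = 529200.00 in³
ΣAy_c = (2520.00)(35.00) + (2520.00)(76.00) = 279720.00 in³
x_c = 529200.00 / 5040.00 = 105.00 in
y_c = 279720.00 / 5040.00 = 55.50 in

x_c = 105.00 in, y_c = 55.50 in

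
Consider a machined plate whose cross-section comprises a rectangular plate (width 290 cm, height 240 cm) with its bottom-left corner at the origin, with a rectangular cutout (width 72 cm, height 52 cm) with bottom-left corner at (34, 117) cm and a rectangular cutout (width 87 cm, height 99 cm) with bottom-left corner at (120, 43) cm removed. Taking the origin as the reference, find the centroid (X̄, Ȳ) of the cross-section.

Part | A | x̄ᵢ | ȳᵢ | A·x̄ᵢ | A·ȳᵢ
plate | 69600.00 | 145.00 | 120.00 | 10092000.00 | 8352000.00
hole 1 | -3744.00 | 70.00 | 143.00 | -262080.00 | -535392.00
hole 2 | -8613.00 | 163.50 | 92.50 | -1408225.50 | -796702.50
Σ | 57243.00 |  |  | 8421694.50 | 7019905.50
X̄ = 8421694.50 / 57243.00 = 147.12 cm
Ȳ = 7019905.50 / 57243.00 = 122.63 cm

X̄ = 147.12 cm, Ȳ = 122.63 cm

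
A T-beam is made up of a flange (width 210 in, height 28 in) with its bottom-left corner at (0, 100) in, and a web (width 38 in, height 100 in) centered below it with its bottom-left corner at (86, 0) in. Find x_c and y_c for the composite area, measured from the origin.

Part | A | x̄ᵢ | ȳᵢ | A·x̄ᵢ | A·ȳᵢ
web | 3800.00 | 105.00 | 50.00 | 399000.00 | 190000.00
flange | 5880.00 | 105.00 | 114.00 | 617400.00 | 670320.00
Σ | 9680.00 |  |  | 1016400.00 | 860320.00
x_c = 1016400.00 / 9680.00 = 105.00 in
y_c = 860320.00 / 9680.00 = 88.88 in

x_c = 105.00 in, y_c = 88.88 in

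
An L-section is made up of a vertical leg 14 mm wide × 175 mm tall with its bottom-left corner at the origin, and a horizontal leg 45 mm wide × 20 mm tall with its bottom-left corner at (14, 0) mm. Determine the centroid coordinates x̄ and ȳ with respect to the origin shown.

x̄ = 14.93 mm, ȳ = 66.68 mm

vertical leg: A = 14 × 175 = 2450.00, centroid at (7.00, 87.50).
horizontal leg: A = 45 × 20 = 900.00, centroid at (36.50, 10.00).
ΣA = 3350.00 mm², ΣAx̄ = 50000.00 mm³, ΣAȳ = 223375.00 mm³.
x̄ = 50000.00/3350.00 = 14.93 mm; ȳ = 223375.00/3350.00 = 66.68 mm.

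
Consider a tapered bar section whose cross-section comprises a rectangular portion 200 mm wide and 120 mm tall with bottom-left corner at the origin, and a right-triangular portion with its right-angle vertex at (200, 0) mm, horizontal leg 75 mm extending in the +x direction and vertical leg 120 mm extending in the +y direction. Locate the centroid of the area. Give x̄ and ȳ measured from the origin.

rectangular portion: A = 200 × 120 = 24000.00, centroid at (100.00, 60.00).
triangular portion: A = ½·75·120 = 4500.00, centroid at (225.00, 40.00).
ΣA = 28500.00 mm², ΣAx̄ = 3412500.00 mm³, ΣAȳ = 1620000.00 mm³.
x̄ = 3412500.00/28500.00 = 119.74 mm; ȳ = 1620000.00/28500.00 = 56.84 mm.

x̄ = 119.74 mm, ȳ = 56.84 mm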